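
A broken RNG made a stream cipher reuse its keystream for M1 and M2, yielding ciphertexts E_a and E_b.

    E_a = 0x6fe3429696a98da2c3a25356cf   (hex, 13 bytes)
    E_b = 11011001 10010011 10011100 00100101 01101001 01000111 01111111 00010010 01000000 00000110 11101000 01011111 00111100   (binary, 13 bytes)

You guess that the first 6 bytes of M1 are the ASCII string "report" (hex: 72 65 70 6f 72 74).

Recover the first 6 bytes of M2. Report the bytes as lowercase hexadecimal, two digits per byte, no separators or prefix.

c415aedc8d9a

First, E_a ⊕ E_b = (M1 ⊕ K) ⊕ (M2 ⊕ K) = M1 ⊕ M2, so the key drops out. Then M2 = (M1 ⊕ M2) ⊕ M1 over the first 6 bytes.
byte 0: (6f ⊕ d9) ⊕ 72 = b6 ⊕ 72 = c4
byte 1: (e3 ⊕ 93) ⊕ 65 = 70 ⊕ 65 = 15
byte 2: (42 ⊕ 9c) ⊕ 70 = de ⊕ 70 = ae
byte 3: (96 ⊕ 25) ⊕ 6f = b3 ⊕ 6f = dc
byte 4: (96 ⊕ 69) ⊕ 72 = ff ⊕ 72 = 8d
byte 5: (a9 ⊕ 47) ⊕ 74 = ee ⊕ 74 = 9a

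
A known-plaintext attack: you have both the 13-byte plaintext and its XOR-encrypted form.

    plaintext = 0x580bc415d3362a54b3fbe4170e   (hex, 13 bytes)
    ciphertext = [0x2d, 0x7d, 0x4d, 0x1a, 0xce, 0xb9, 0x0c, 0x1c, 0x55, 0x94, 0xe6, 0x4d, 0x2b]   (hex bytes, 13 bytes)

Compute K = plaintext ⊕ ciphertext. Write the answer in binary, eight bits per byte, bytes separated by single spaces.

Since ciphertext = plaintext ⊕ K, XORing both sides with plaintext gives K = plaintext ⊕ ciphertext.
 88 xor  45 = 117
 11 xor 125 = 118
196 xor  77 = 137
 21 xor  26 =  15
211 xor 206 =  29
 54 xor 185 = 143
 42 xor  12 =  38
 84 xor  28 =  72
179 xor  85 = 230
251 xor 148 = 111
228 xor 230 =   2
 23 xor  77 =  90
 14 xor  43 =  37

01110101 01110110 10001001 00001111 00011101 10001111 00100110 01001000 11100110 01101111 00000010 01011010 00100101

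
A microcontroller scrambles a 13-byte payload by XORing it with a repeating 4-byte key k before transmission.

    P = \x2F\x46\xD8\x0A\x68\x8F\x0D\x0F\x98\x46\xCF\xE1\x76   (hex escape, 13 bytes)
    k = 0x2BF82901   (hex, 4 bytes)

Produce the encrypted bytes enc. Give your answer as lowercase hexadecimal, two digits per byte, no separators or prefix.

04bef10b4377240eb3bee6e05d

The 4-byte key repeats, so the effective keystream is 2b f8 29 01 2b f8 29 01 2b f8 29 01 2b.
byte 0: 2f XOR 2b = 04
byte 1: 46 XOR f8 = be
byte 2: d8 XOR 29 = f1
byte 3: 0a XOR 01 = 0b
byte 4: 68 XOR 2b = 43
byte 5: 8f XOR f8 = 77
byte 6: 0d XOR 29 = 24
byte 7: 0f XOR 01 = 0e
byte 8: 98 XOR 2b = b3
byte 9: 46 XOR f8 = be
byte 10: cf XOR 29 = e6
byte 11: e1 XOR 01 = e0
byte 12: 76 XOR 2b = 5d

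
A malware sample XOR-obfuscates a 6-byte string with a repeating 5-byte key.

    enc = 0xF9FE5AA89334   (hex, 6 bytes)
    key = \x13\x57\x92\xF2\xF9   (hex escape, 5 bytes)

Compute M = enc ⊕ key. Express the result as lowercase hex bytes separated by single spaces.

ea a9 c8 5a 6a 27

The 5-byte key repeats, so the effective keystream is 13 57 92 f2 f9 13.
byte 0: f9 ⊕ 13 = ea
byte 1: fe ⊕ 57 = a9
byte 2: 5a ⊕ 92 = c8
byte 3: a8 ⊕ f2 = 5a
byte 4: 93 ⊕ f9 = 6a
byte 5: 34 ⊕ 13 = 27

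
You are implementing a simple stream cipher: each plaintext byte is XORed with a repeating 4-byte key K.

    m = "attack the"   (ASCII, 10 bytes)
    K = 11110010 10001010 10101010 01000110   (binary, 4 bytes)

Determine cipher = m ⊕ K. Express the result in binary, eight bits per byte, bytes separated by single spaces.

10010011 11111110 11011110 00100111 10010001 11100001 10001010 00110010 10011010 11101111

The 4-byte key repeats, so the effective keystream is f2 8a aa 46 f2 8a aa 46 f2 8a.
byte 0: 61 xor f2 = 93
byte 1: 74 xor 8a = fe
byte 2: 74 xor aa = de
byte 3: 61 xor 46 = 27
byte 4: 63 xor f2 = 91
byte 5: 6b xor 8a = e1
byte 6: 20 xor aa = 8a
byte 7: 74 xor 46 = 32
byte 8: 68 xor f2 = 9a
byte 9: 65 xor 8a = ef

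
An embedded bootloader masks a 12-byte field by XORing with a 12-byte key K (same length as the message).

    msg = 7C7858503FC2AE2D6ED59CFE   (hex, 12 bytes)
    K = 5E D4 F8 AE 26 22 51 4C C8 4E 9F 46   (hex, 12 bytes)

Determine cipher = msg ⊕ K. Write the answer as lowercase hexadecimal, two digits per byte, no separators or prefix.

7c xor 5e = 22
78 xor d4 = ac
58 xor f8 = a0
50 xor ae = fe
3f xor 26 = 19
c2 xor 22 = e0
ae xor 51 = ff
2d xor 4c = 61
6e xor c8 = a6
d5 xor 4e = 9b
9c xor 9f = 03
fe xor 46 = b8

22aca0fe19e0ff61a69b03b8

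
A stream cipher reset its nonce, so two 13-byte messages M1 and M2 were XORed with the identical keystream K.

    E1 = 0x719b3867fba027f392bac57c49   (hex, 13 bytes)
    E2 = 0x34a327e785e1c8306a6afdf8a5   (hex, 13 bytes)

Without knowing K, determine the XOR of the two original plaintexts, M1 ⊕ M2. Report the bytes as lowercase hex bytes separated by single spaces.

45 38 1f 80 7e 41 ef c3 f8 d0 38 84 ec

E1 ⊕ E2 = (M1 ⊕ K) ⊕ (M2 ⊕ K) = M1 ⊕ M2 — the shared key cancels under XOR.
byte 0: 71 XOR 34 = 45
byte 1: 9b XOR a3 = 38
byte 2: 38 XOR 27 = 1f
byte 3: 67 XOR e7 = 80
byte 4: fb XOR 85 = 7e
byte 5: a0 XOR e1 = 41
byte 6: 27 XOR c8 = ef
byte 7: f3 XOR 30 = c3
byte 8: 92 XOR 6a = f8
byte 9: ba XOR 6a = d0
byte 10: c5 XOR fd = 38
byte 11: 7c XOR f8 = 84
byte 12: 49 XOR a5 = ec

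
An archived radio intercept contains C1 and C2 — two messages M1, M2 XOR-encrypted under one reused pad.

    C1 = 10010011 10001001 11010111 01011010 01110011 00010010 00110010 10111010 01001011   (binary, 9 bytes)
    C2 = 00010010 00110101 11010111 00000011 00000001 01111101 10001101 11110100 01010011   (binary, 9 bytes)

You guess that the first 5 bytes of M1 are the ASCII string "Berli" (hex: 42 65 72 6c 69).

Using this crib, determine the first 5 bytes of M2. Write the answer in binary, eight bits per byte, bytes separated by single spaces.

First, C1 ⊕ C2 = (M1 ⊕ K) ⊕ (M2 ⊕ K) = M1 ⊕ M2, so the key drops out. Then M2 = (M1 ⊕ M2) ⊕ M1 over the first 5 bytes.
byte 0: (93 XOR 12) XOR 42 = 81 XOR 42 = c3
byte 1: (89 XOR 35) XOR 65 = bc XOR 65 = d9
byte 2: (d7 XOR d7) XOR 72 = 00 XOR 72 = 72
byte 3: (5a XOR 03) XOR 6c = 59 XOR 6c = 35
byte 4: (73 XOR 01) XOR 69 = 72 XOR 69 = 1b

11000011 11011001 01110010 00110101 00011011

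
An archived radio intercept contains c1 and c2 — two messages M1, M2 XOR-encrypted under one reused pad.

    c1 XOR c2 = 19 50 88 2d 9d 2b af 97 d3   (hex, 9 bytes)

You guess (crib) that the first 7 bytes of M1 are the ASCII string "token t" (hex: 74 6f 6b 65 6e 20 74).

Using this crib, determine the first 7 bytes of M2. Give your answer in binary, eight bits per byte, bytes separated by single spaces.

Since c1 ⊕ c2 = M1 ⊕ M2, XORing with the guessed M1 bytes yields the corresponding M2 bytes: M2 = (c1 ⊕ c2) ⊕ M1.
00011001 ⊕ 01110100 = 01101101
01010000 ⊕ 01101111 = 00111111
10001000 ⊕ 01101011 = 11100011
00101101 ⊕ 01100101 = 01001000
10011101 ⊕ 01101110 = 11110011
00101011 ⊕ 00100000 = 00001011
10101111 ⊕ 01110100 = 11011011

01101101 00111111 11100011 01001000 11110011 00001011 11011011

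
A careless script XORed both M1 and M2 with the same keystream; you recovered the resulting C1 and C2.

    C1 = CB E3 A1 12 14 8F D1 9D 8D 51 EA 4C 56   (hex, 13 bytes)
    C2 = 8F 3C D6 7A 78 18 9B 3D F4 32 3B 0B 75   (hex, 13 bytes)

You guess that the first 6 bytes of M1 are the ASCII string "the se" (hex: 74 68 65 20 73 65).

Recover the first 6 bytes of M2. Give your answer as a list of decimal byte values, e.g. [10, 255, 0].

First, C1 ⊕ C2 = (M1 ⊕ K) ⊕ (M2 ⊕ K) = M1 ⊕ M2, so the key drops out. Then M2 = (M1 ⊕ M2) ⊕ M1 over the first 6 bytes.
byte 0: (cb ^ 8f) ^ 74 = 44 ^ 74 = 30
byte 1: (e3 ^ 3c) ^ 68 = df ^ 68 = b7
byte 2: (a1 ^ d6) ^ 65 = 77 ^ 65 = 12
byte 3: (12 ^ 7a) ^ 20 = 68 ^ 20 = 48
byte 4: (14 ^ 78) ^ 73 = 6c ^ 73 = 1f
byte 5: (8f ^ 18) ^ 65 = 97 ^ 65 = f2

[48, 183, 18, 72, 31, 242]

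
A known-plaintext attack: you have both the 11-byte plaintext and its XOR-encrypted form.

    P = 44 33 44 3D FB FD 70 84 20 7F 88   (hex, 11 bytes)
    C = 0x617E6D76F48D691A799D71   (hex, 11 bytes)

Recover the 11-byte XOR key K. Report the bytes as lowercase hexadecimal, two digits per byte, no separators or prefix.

254d294b0f70199e59e2f9

Since C = P ⊕ K, XORing both sides with P gives K = P ⊕ C.
byte 0: 44 ⊕ 61 = 25
byte 1: 33 ⊕ 7e = 4d
byte 2: 44 ⊕ 6d = 29
byte 3: 3d ⊕ 76 = 4b
byte 4: fb ⊕ f4 = 0f
byte 5: fd ⊕ 8d = 70
byte 6: 70 ⊕ 69 = 19
byte 7: 84 ⊕ 1a = 9e
byte 8: 20 ⊕ 79 = 59
byte 9: 7f ⊕ 9d = e2
byte 10: 88 ⊕ 71 = f9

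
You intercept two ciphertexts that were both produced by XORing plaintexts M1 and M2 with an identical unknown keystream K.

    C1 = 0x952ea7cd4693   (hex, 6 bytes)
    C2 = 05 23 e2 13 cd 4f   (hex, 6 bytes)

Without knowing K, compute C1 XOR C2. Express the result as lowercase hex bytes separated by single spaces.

C1 ⊕ C2 = (M1 ⊕ K) ⊕ (M2 ⊕ K) = M1 ⊕ M2 — the shared key cancels under XOR.
95 xor 05 = 90
2e xor 23 = 0d
a7 xor e2 = 45
cd xor 13 = de
46 xor cd = 8b
93 xor 4f = dc

90 0d 45 de 8b dc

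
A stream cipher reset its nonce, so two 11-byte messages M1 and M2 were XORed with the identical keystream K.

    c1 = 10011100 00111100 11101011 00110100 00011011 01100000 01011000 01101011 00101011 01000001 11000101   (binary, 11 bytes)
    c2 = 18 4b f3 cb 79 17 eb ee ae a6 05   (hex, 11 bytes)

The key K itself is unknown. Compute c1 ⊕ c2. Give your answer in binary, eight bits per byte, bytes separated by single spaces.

10000100 01110111 00011000 11111111 01100010 01110111 10110011 10000101 10000101 11100111 11000000

c1 ⊕ c2 = (M1 ⊕ K) ⊕ (M2 ⊕ K) = M1 ⊕ M2 — the shared key cancels under XOR.
10011100 XOR 00011000 = 10000100
00111100 XOR 01001011 = 01110111
11101011 XOR 11110011 = 00011000
00110100 XOR 11001011 = 11111111
00011011 XOR 01111001 = 01100010
01100000 XOR 00010111 = 01110111
01011000 XOR 11101011 = 10110011
01101011 XOR 11101110 = 10000101
00101011 XOR 10101110 = 10000101
01000001 XOR 10100110 = 11100111
11000101 XOR 00000101 = 11000000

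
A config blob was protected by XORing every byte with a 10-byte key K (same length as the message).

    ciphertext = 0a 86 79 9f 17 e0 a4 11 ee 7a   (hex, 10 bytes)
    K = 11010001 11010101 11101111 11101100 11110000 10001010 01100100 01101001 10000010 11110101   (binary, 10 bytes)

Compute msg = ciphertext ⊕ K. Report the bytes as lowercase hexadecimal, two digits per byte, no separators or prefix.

XOR is its own inverse, so applying the key byte-wise gives the result directly.
 10 XOR 209 = 219
134 XOR 213 =  83
121 XOR 239 = 150
159 XOR 236 = 115
 23 XOR 240 = 231
224 XOR 138 = 106
164 XOR 100 = 192
 17 XOR 105 = 120
238 XOR 130 = 108
122 XOR 245 = 143

db539673e76ac0786c8f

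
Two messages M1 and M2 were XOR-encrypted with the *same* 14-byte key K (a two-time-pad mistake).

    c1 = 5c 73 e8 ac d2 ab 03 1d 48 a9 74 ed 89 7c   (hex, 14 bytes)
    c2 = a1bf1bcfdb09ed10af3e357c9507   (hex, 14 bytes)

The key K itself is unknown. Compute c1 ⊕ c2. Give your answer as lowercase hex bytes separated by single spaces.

c1 ⊕ c2 = (M1 ⊕ K) ⊕ (M2 ⊕ K) = M1 ⊕ M2 — the shared key cancels under XOR.
5c ⊕ a1 = fd
73 ⊕ bf = cc
e8 ⊕ 1b = f3
ac ⊕ cf = 63
d2 ⊕ db = 09
ab ⊕ 09 = a2
03 ⊕ ed = ee
1d ⊕ 10 = 0d
48 ⊕ af = e7
a9 ⊕ 3e = 97
74 ⊕ 35 = 41
ed ⊕ 7c = 91
89 ⊕ 95 = 1c
7c ⊕ 07 = 7b

fd cc f3 63 09 a2 ee 0d e7 97 41 91 1c 7b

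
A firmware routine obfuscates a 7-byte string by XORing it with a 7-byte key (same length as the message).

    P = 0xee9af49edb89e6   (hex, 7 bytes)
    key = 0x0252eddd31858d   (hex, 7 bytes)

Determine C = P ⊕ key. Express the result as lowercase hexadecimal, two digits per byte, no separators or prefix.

XOR is its own inverse, so applying the key byte-wise gives the result directly.
byte 0: ee xor 02 = ec
byte 1: 9a xor 52 = c8
byte 2: f4 xor ed = 19
byte 3: 9e xor dd = 43
byte 4: db xor 31 = ea
byte 5: 89 xor 85 = 0c
byte 6: e6 xor 8d = 6b

ecc81943ea0c6b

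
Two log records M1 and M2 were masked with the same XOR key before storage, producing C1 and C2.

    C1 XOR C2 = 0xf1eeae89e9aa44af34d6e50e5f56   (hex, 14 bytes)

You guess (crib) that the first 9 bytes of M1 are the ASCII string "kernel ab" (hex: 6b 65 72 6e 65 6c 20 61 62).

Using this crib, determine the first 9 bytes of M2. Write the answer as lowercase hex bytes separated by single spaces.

Since C1 ⊕ C2 = M1 ⊕ M2, XORing with the guessed M1 bytes yields the corresponding M2 bytes: M2 = (C1 ⊕ C2) ⊕ M1.
11110001 ⊕ 01101011 = 10011010
11101110 ⊕ 01100101 = 10001011
10101110 ⊕ 01110010 = 11011100
10001001 ⊕ 01101110 = 11100111
11101001 ⊕ 01100101 = 10001100
10101010 ⊕ 01101100 = 11000110
01000100 ⊕ 00100000 = 01100100
10101111 ⊕ 01100001 = 11001110
00110100 ⊕ 01100010 = 01010110

9a 8b dc e7 8c c6 64 ce 56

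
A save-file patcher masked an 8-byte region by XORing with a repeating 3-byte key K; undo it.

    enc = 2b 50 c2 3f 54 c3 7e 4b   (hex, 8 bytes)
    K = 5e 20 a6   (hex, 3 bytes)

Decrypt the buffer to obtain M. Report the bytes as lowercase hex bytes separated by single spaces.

The 3-byte key repeats, so the effective keystream is 5e 20 a6 5e 20 a6 5e 20.
byte 0: 2b ^ 5e = 75
byte 1: 50 ^ 20 = 70
byte 2: c2 ^ a6 = 64
byte 3: 3f ^ 5e = 61
byte 4: 54 ^ 20 = 74
byte 5: c3 ^ a6 = 65
byte 6: 7e ^ 5e = 20
byte 7: 4b ^ 20 = 6b

75 70 64 61 74 65 20 6b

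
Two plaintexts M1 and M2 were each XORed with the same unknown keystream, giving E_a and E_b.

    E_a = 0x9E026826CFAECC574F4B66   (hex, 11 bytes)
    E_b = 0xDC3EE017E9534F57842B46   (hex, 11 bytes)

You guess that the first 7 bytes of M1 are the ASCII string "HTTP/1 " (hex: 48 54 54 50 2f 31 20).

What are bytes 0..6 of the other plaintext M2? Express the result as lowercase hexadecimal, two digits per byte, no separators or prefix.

0a68dc6109cca3

First, E_a ⊕ E_b = (M1 ⊕ K) ⊕ (M2 ⊕ K) = M1 ⊕ M2, so the key drops out. Then M2 = (M1 ⊕ M2) ⊕ M1 over the first 7 bytes.
byte 0: (9e xor dc) xor 48 = 42 xor 48 = 0a
byte 1: (02 xor 3e) xor 54 = 3c xor 54 = 68
byte 2: (68 xor e0) xor 54 = 88 xor 54 = dc
byte 3: (26 xor 17) xor 50 = 31 xor 50 = 61
byte 4: (cf xor e9) xor 2f = 26 xor 2f = 09
byte 5: (ae xor 53) xor 31 = fd xor 31 = cc
byte 6: (cc xor 4f) xor 20 = 83 xor 20 = a3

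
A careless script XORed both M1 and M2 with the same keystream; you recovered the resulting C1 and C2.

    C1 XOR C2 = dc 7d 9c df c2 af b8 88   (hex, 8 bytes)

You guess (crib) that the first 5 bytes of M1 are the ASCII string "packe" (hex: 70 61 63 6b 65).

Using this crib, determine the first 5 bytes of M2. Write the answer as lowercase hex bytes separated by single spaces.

ac 1c ff b4 a7

Since C1 ⊕ C2 = M1 ⊕ M2, XORing with the guessed M1 bytes yields the corresponding M2 bytes: M2 = (C1 ⊕ C2) ⊕ M1.
byte 0: dc xor 70 = ac
byte 1: 7d xor 61 = 1c
byte 2: 9c xor 63 = ff
byte 3: df xor 6b = b4
byte 4: c2 xor 65 = a7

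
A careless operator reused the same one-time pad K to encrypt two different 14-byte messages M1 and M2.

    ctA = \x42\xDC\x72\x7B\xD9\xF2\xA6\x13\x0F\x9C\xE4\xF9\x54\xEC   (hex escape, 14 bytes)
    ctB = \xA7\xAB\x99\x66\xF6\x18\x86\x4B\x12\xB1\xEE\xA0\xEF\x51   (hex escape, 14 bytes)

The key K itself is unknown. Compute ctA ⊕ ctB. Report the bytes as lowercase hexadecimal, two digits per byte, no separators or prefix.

ctA ⊕ ctB = (M1 ⊕ K) ⊕ (M2 ⊕ K) = M1 ⊕ M2 — the shared key cancels under XOR.
42 ⊕ a7 = e5
dc ⊕ ab = 77
72 ⊕ 99 = eb
7b ⊕ 66 = 1d
d9 ⊕ f6 = 2f
f2 ⊕ 18 = ea
a6 ⊕ 86 = 20
13 ⊕ 4b = 58
0f ⊕ 12 = 1d
9c ⊕ b1 = 2d
e4 ⊕ ee = 0a
f9 ⊕ a0 = 59
54 ⊕ ef = bb
ec ⊕ 51 = bd

e577eb1d2fea20581d2d0a59bbbd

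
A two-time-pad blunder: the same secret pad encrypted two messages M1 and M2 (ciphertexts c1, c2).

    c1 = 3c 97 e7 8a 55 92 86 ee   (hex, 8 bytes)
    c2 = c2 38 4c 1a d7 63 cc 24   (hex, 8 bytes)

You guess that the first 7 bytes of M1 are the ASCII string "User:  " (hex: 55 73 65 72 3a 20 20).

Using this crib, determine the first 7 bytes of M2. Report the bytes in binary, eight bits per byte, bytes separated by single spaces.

First, c1 ⊕ c2 = (M1 ⊕ K) ⊕ (M2 ⊕ K) = M1 ⊕ M2, so the key drops out. Then M2 = (M1 ⊕ M2) ⊕ M1 over the first 7 bytes.
byte 0: (3c XOR c2) XOR 55 = fe XOR 55 = ab
byte 1: (97 XOR 38) XOR 73 = af XOR 73 = dc
byte 2: (e7 XOR 4c) XOR 65 = ab XOR 65 = ce
byte 3: (8a XOR 1a) XOR 72 = 90 XOR 72 = e2
byte 4: (55 XOR d7) XOR 3a = 82 XOR 3a = b8
byte 5: (92 XOR 63) XOR 20 = f1 XOR 20 = d1
byte 6: (86 XOR cc) XOR 20 = 4a XOR 20 = 6a

10101011 11011100 11001110 11100010 10111000 11010001 01101010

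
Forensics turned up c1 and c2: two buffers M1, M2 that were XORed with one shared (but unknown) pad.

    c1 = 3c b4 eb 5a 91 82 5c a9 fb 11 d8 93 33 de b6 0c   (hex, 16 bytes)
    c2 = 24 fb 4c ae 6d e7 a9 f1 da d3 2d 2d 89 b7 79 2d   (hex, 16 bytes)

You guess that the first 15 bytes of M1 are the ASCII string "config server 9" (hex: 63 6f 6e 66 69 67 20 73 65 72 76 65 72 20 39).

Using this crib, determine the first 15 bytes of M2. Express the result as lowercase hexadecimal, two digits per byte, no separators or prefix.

7b20c9929502d52b44b083dbc849f6

First, c1 ⊕ c2 = (M1 ⊕ K) ⊕ (M2 ⊕ K) = M1 ⊕ M2, so the key drops out. Then M2 = (M1 ⊕ M2) ⊕ M1 over the first 15 bytes.
byte 0: (3c ⊕ 24) ⊕ 63 = 18 ⊕ 63 = 7b
byte 1: (b4 ⊕ fb) ⊕ 6f = 4f ⊕ 6f = 20
byte 2: (eb ⊕ 4c) ⊕ 6e = a7 ⊕ 6e = c9
byte 3: (5a ⊕ ae) ⊕ 66 = f4 ⊕ 66 = 92
byte 4: (91 ⊕ 6d) ⊕ 69 = fc ⊕ 69 = 95
byte 5: (82 ⊕ e7) ⊕ 67 = 65 ⊕ 67 = 02
byte 6: (5c ⊕ a9) ⊕ 20 = f5 ⊕ 20 = d5
byte 7: (a9 ⊕ f1) ⊕ 73 = 58 ⊕ 73 = 2b
byte 8: (fb ⊕ da) ⊕ 65 = 21 ⊕ 65 = 44
byte 9: (11 ⊕ d3) ⊕ 72 = c2 ⊕ 72 = b0
byte 10: (d8 ⊕ 2d) ⊕ 76 = f5 ⊕ 76 = 83
byte 11: (93 ⊕ 2d) ⊕ 65 = be ⊕ 65 = db
byte 12: (33 ⊕ 89) ⊕ 72 = ba ⊕ 72 = c8
byte 13: (de ⊕ b7) ⊕ 20 = 69 ⊕ 20 = 49
byte 14: (b6 ⊕ 79) ⊕ 39 = cf ⊕ 39 = f6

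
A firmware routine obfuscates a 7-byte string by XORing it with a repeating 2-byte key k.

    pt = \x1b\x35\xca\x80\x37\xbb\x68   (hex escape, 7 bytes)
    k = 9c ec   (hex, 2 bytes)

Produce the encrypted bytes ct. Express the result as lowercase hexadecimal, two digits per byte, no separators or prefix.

The 2-byte key repeats, so the effective keystream is 9c ec 9c ec 9c ec 9c.
byte 0: 1b ^ 9c = 87
byte 1: 35 ^ ec = d9
byte 2: ca ^ 9c = 56
byte 3: 80 ^ ec = 6c
byte 4: 37 ^ 9c = ab
byte 5: bb ^ ec = 57
byte 6: 68 ^ 9c = f4

87d9566cab57f4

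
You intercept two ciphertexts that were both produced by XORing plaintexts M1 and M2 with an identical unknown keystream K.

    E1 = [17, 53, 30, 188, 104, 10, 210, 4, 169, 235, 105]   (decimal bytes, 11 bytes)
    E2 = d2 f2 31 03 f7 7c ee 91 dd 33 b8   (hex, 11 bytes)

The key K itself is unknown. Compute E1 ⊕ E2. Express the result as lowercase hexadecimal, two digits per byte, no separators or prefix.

E1 ⊕ E2 = (M1 ⊕ K) ⊕ (M2 ⊕ K) = M1 ⊕ M2 — the shared key cancels under XOR.
11 xor d2 = c3
35 xor f2 = c7
1e xor 31 = 2f
bc xor 03 = bf
68 xor f7 = 9f
0a xor 7c = 76
d2 xor ee = 3c
04 xor 91 = 95
a9 xor dd = 74
eb xor 33 = d8
69 xor b8 = d1

c3c72fbf9f763c9574d8d1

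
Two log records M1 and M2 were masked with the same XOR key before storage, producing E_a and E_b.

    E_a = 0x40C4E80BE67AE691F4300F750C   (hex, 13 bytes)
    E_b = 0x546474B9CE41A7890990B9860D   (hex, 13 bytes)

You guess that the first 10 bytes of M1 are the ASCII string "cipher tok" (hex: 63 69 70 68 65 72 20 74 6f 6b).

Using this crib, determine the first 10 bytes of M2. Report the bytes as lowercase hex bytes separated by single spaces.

First, E_a ⊕ E_b = (M1 ⊕ K) ⊕ (M2 ⊕ K) = M1 ⊕ M2, so the key drops out. Then M2 = (M1 ⊕ M2) ⊕ M1 over the first 10 bytes.
byte 0: (40 XOR 54) XOR 63 = 14 XOR 63 = 77
byte 1: (c4 XOR 64) XOR 69 = a0 XOR 69 = c9
byte 2: (e8 XOR 74) XOR 70 = 9c XOR 70 = ec
byte 3: (0b XOR b9) XOR 68 = b2 XOR 68 = da
byte 4: (e6 XOR ce) XOR 65 = 28 XOR 65 = 4d
byte 5: (7a XOR 41) XOR 72 = 3b XOR 72 = 49
byte 6: (e6 XOR a7) XOR 20 = 41 XOR 20 = 61
byte 7: (91 XOR 89) XOR 74 = 18 XOR 74 = 6c
byte 8: (f4 XOR 09) XOR 6f = fd XOR 6f = 92
byte 9: (30 XOR 90) XOR 6b = a0 XOR 6b = cb

77 c9 ec da 4d 49 61 6c 92 cb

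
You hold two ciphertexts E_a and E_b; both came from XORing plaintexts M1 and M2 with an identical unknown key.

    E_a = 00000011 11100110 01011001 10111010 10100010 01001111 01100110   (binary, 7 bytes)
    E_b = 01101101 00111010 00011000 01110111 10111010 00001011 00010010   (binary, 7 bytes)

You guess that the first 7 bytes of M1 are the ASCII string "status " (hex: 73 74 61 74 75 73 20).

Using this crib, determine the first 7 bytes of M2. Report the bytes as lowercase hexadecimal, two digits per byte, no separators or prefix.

First, E_a ⊕ E_b = (M1 ⊕ K) ⊕ (M2 ⊕ K) = M1 ⊕ M2, so the key drops out. Then M2 = (M1 ⊕ M2) ⊕ M1 over the first 7 bytes.
byte 0: (03 ⊕ 6d) ⊕ 73 = 6e ⊕ 73 = 1d
byte 1: (e6 ⊕ 3a) ⊕ 74 = dc ⊕ 74 = a8
byte 2: (59 ⊕ 18) ⊕ 61 = 41 ⊕ 61 = 20
byte 3: (ba ⊕ 77) ⊕ 74 = cd ⊕ 74 = b9
byte 4: (a2 ⊕ ba) ⊕ 75 = 18 ⊕ 75 = 6d
byte 5: (4f ⊕ 0b) ⊕ 73 = 44 ⊕ 73 = 37
byte 6: (66 ⊕ 12) ⊕ 20 = 74 ⊕ 20 = 54

1da820b96d3754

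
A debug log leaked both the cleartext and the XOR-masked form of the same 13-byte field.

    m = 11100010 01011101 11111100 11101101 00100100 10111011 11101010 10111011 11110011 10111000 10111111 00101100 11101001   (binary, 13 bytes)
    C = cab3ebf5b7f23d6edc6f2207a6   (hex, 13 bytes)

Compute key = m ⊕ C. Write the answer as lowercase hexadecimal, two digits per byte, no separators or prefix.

28ee17189349d7d52fd79d2b4f

Since C = m ⊕ key, XORing both sides with m gives key = m ⊕ C.
11100010 xor 11001010 = 00101000
01011101 xor 10110011 = 11101110
11111100 xor 11101011 = 00010111
11101101 xor 11110101 = 00011000
00100100 xor 10110111 = 10010011
10111011 xor 11110010 = 01001001
11101010 xor 00111101 = 11010111
10111011 xor 01101110 = 11010101
11110011 xor 11011100 = 00101111
10111000 xor 01101111 = 11010111
10111111 xor 00100010 = 10011101
00101100 xor 00000111 = 00101011
11101001 xor 10100110 = 01001111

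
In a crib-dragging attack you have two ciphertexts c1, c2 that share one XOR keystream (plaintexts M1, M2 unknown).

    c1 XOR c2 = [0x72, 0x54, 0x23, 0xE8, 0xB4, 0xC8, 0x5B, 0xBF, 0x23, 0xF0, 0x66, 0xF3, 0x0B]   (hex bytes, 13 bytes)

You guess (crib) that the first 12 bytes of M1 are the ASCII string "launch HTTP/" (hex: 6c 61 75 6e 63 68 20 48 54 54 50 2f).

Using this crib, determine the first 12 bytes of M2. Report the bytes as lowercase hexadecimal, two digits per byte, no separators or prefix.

1e355686d7a07bf777a436dc

Since c1 ⊕ c2 = M1 ⊕ M2, XORing with the guessed M1 bytes yields the corresponding M2 bytes: M2 = (c1 ⊕ c2) ⊕ M1.
72 XOR 6c = 1e
54 XOR 61 = 35
23 XOR 75 = 56
e8 XOR 6e = 86
b4 XOR 63 = d7
c8 XOR 68 = a0
5b XOR 20 = 7b
bf XOR 48 = f7
23 XOR 54 = 77
f0 XOR 54 = a4
66 XOR 50 = 36
f3 XOR 2f = dc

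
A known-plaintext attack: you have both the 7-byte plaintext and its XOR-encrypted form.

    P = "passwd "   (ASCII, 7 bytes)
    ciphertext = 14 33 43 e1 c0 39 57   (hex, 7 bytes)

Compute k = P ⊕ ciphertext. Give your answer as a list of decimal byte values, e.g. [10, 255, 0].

Since ciphertext = P ⊕ k, XORing both sides with P gives k = P ⊕ ciphertext.
byte 0: 70 XOR 14 = 64
byte 1: 61 XOR 33 = 52
byte 2: 73 XOR 43 = 30
byte 3: 73 XOR e1 = 92
byte 4: 77 XOR c0 = b7
byte 5: 64 XOR 39 = 5d
byte 6: 20 XOR 57 = 77

[100, 82, 48, 146, 183, 93, 119]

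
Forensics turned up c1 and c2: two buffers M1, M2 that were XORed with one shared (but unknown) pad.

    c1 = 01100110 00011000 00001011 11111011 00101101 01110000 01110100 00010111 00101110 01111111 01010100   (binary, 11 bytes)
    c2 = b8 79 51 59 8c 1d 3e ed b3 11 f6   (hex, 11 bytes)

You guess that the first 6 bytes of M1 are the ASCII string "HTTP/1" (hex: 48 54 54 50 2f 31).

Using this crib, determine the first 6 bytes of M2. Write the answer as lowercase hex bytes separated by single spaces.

First, c1 ⊕ c2 = (M1 ⊕ K) ⊕ (M2 ⊕ K) = M1 ⊕ M2, so the key drops out. Then M2 = (M1 ⊕ M2) ⊕ M1 over the first 6 bytes.
byte 0: (66 xor b8) xor 48 = de xor 48 = 96
byte 1: (18 xor 79) xor 54 = 61 xor 54 = 35
byte 2: (0b xor 51) xor 54 = 5a xor 54 = 0e
byte 3: (fb xor 59) xor 50 = a2 xor 50 = f2
byte 4: (2d xor 8c) xor 2f = a1 xor 2f = 8e
byte 5: (70 xor 1d) xor 31 = 6d xor 31 = 5c

96 35 0e f2 8e 5c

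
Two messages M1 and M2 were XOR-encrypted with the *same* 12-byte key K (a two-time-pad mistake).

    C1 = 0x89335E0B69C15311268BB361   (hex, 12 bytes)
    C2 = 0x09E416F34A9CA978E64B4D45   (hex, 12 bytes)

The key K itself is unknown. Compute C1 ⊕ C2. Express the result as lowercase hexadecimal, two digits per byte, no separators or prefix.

80d748f8235dfa69c0c0fe24

C1 ⊕ C2 = (M1 ⊕ K) ⊕ (M2 ⊕ K) = M1 ⊕ M2 — the shared key cancels under XOR.
byte 0: 89 XOR 09 = 80
byte 1: 33 XOR e4 = d7
byte 2: 5e XOR 16 = 48
byte 3: 0b XOR f3 = f8
byte 4: 69 XOR 4a = 23
byte 5: c1 XOR 9c = 5d
byte 6: 53 XOR a9 = fa
byte 7: 11 XOR 78 = 69
byte 8: 26 XOR e6 = c0
byte 9: 8b XOR 4b = c0
byte 10: b3 XOR 4d = fe
byte 11: 61 XOR 45 = 24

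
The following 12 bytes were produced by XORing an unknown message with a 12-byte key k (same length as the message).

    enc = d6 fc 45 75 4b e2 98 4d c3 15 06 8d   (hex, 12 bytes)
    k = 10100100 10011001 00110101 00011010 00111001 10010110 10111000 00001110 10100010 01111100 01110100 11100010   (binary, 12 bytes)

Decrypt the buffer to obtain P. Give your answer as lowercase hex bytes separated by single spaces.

11010110 XOR 10100100 = 01110010
11111100 XOR 10011001 = 01100101
01000101 XOR 00110101 = 01110000
01110101 XOR 00011010 = 01101111
01001011 XOR 00111001 = 01110010
11100010 XOR 10010110 = 01110100
10011000 XOR 10111000 = 00100000
01001101 XOR 00001110 = 01000011
11000011 XOR 10100010 = 01100001
00010101 XOR 01111100 = 01101001
00000110 XOR 01110100 = 01110010
10001101 XOR 11100010 = 01101111

72 65 70 6f 72 74 20 43 61 69 72 6f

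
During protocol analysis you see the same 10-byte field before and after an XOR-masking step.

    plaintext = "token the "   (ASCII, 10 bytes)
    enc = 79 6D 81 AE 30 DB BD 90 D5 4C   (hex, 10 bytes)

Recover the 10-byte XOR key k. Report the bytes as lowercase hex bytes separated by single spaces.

0d 02 ea cb 5e fb c9 f8 b0 6c

Since enc = plaintext ⊕ k, XORing both sides with plaintext gives k = plaintext ⊕ enc.
74 xor 79 = 0d
6f xor 6d = 02
6b xor 81 = ea
65 xor ae = cb
6e xor 30 = 5e
20 xor db = fb
74 xor bd = c9
68 xor 90 = f8
65 xor d5 = b0
20 xor 4c = 6c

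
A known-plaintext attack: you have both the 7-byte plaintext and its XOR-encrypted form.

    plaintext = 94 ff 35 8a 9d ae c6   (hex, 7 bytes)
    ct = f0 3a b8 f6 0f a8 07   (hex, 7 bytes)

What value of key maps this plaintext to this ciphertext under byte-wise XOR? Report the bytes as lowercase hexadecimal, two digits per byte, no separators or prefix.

64c58d7c9206c1

Since ct = plaintext ⊕ key, XORing both sides with plaintext gives key = plaintext ⊕ ct.
94 XOR f0 = 64
ff XOR 3a = c5
35 XOR b8 = 8d
8a XOR f6 = 7c
9d XOR 0f = 92
ae XOR a8 = 06
c6 XOR 07 = c1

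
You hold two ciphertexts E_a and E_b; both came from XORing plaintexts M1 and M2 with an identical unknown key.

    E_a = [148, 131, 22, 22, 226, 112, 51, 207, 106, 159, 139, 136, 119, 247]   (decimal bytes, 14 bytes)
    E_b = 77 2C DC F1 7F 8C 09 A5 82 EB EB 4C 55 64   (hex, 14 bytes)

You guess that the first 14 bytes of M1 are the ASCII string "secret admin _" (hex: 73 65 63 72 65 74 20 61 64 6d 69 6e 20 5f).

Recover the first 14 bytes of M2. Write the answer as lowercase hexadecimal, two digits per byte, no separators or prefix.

First, E_a ⊕ E_b = (M1 ⊕ K) ⊕ (M2 ⊕ K) = M1 ⊕ M2, so the key drops out. Then M2 = (M1 ⊕ M2) ⊕ M1 over the first 14 bytes.
byte 0: (94 ^ 77) ^ 73 = e3 ^ 73 = 90
byte 1: (83 ^ 2c) ^ 65 = af ^ 65 = ca
byte 2: (16 ^ dc) ^ 63 = ca ^ 63 = a9
byte 3: (16 ^ f1) ^ 72 = e7 ^ 72 = 95
byte 4: (e2 ^ 7f) ^ 65 = 9d ^ 65 = f8
byte 5: (70 ^ 8c) ^ 74 = fc ^ 74 = 88
byte 6: (33 ^ 09) ^ 20 = 3a ^ 20 = 1a
byte 7: (cf ^ a5) ^ 61 = 6a ^ 61 = 0b
byte 8: (6a ^ 82) ^ 64 = e8 ^ 64 = 8c
byte 9: (9f ^ eb) ^ 6d = 74 ^ 6d = 19
byte 10: (8b ^ eb) ^ 69 = 60 ^ 69 = 09
byte 11: (88 ^ 4c) ^ 6e = c4 ^ 6e = aa
byte 12: (77 ^ 55) ^ 20 = 22 ^ 20 = 02
byte 13: (f7 ^ 64) ^ 5f = 93 ^ 5f = cc

90caa995f8881a0b8c1909aa02cc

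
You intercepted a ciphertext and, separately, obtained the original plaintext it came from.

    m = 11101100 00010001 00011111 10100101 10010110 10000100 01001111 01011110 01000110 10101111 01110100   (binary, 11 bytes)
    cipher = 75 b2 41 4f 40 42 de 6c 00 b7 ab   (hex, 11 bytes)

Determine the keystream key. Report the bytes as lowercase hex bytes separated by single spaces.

99 a3 5e ea d6 c6 91 32 46 18 df

Since cipher = m ⊕ key, XORing both sides with m gives key = m ⊕ cipher.
236 ⊕ 117 = 153
 17 ⊕ 178 = 163
 31 ⊕  65 =  94
165 ⊕  79 = 234
150 ⊕  64 = 214
132 ⊕  66 = 198
 79 ⊕ 222 = 145
 94 ⊕ 108 =  50
 70 ⊕   0 =  70
175 ⊕ 183 =  24
116 ⊕ 171 = 223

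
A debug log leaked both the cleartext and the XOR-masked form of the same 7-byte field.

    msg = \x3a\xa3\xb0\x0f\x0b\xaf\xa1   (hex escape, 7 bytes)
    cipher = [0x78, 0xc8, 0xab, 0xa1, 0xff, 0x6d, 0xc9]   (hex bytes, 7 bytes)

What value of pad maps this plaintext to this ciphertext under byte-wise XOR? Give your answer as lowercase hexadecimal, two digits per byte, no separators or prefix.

426b1baef4c268

Since cipher = msg ⊕ pad, XORing both sides with msg gives pad = msg ⊕ cipher.
byte 0: 3a xor 78 = 42
byte 1: a3 xor c8 = 6b
byte 2: b0 xor ab = 1b
byte 3: 0f xor a1 = ae
byte 4: 0b xor ff = f4
byte 5: af xor 6d = c2
byte 6: a1 xor c9 = 68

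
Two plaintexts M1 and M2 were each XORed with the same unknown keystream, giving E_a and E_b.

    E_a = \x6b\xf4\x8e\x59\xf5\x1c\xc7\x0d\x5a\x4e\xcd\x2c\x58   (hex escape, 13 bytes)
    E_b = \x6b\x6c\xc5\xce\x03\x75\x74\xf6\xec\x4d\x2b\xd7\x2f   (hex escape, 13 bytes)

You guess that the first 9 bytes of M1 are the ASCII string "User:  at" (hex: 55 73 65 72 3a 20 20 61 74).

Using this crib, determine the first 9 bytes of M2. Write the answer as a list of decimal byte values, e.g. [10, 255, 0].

First, E_a ⊕ E_b = (M1 ⊕ K) ⊕ (M2 ⊕ K) = M1 ⊕ M2, so the key drops out. Then M2 = (M1 ⊕ M2) ⊕ M1 over the first 9 bytes.
byte 0: (6b ⊕ 6b) ⊕ 55 = 00 ⊕ 55 = 55
byte 1: (f4 ⊕ 6c) ⊕ 73 = 98 ⊕ 73 = eb
byte 2: (8e ⊕ c5) ⊕ 65 = 4b ⊕ 65 = 2e
byte 3: (59 ⊕ ce) ⊕ 72 = 97 ⊕ 72 = e5
byte 4: (f5 ⊕ 03) ⊕ 3a = f6 ⊕ 3a = cc
byte 5: (1c ⊕ 75) ⊕ 20 = 69 ⊕ 20 = 49
byte 6: (c7 ⊕ 74) ⊕ 20 = b3 ⊕ 20 = 93
byte 7: (0d ⊕ f6) ⊕ 61 = fb ⊕ 61 = 9a
byte 8: (5a ⊕ ec) ⊕ 74 = b6 ⊕ 74 = c2

[85, 235, 46, 229, 204, 73, 147, 154, 194]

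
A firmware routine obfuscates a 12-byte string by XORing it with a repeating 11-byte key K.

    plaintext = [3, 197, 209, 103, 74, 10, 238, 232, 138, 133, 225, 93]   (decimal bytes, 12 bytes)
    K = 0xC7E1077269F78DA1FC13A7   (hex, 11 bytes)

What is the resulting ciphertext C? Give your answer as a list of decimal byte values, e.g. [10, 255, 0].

The 11-byte key repeats, so the effective keystream is c7 e1 07 72 69 f7 8d a1 fc 13 a7 c7.
byte 0:   3 ⊕ 199 = 196
byte 1: 197 ⊕ 225 =  36
byte 2: 209 ⊕   7 = 214
byte 3: 103 ⊕ 114 =  21
byte 4:  74 ⊕ 105 =  35
byte 5:  10 ⊕ 247 = 253
byte 6: 238 ⊕ 141 =  99
byte 7: 232 ⊕ 161 =  73
byte 8: 138 ⊕ 252 = 118
byte 9: 133 ⊕  19 = 150
byte 10: 225 ⊕ 167 =  70
byte 11:  93 ⊕ 199 = 154

[196, 36, 214, 21, 35, 253, 99, 73, 118, 150, 70, 154]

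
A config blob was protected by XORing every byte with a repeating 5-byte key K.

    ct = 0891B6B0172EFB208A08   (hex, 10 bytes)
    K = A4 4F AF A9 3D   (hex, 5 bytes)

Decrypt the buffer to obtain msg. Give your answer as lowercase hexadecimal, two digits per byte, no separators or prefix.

The 5-byte key repeats, so the effective keystream is a4 4f af a9 3d a4 4f af a9 3d.
byte 0:   8 ^ 164 = 172
byte 1: 145 ^  79 = 222
byte 2: 182 ^ 175 =  25
byte 3: 176 ^ 169 =  25
byte 4:  23 ^  61 =  42
byte 5:  46 ^ 164 = 138
byte 6: 251 ^  79 = 180
byte 7:  32 ^ 175 = 143
byte 8: 138 ^ 169 =  35
byte 9:   8 ^  61 =  53

acde19192a8ab48f2335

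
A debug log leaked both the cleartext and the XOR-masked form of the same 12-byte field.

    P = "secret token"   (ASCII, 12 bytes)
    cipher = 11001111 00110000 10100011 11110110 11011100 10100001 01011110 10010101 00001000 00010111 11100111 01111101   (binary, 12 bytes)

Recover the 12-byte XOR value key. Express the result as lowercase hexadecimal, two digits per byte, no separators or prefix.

bc55c084b9d57ee1677c8213

Since cipher = P ⊕ key, XORing both sides with P gives key = P ⊕ cipher.
73 ^ cf = bc
65 ^ 30 = 55
63 ^ a3 = c0
72 ^ f6 = 84
65 ^ dc = b9
74 ^ a1 = d5
20 ^ 5e = 7e
74 ^ 95 = e1
6f ^ 08 = 67
6b ^ 17 = 7c
65 ^ e7 = 82
6e ^ 7d = 13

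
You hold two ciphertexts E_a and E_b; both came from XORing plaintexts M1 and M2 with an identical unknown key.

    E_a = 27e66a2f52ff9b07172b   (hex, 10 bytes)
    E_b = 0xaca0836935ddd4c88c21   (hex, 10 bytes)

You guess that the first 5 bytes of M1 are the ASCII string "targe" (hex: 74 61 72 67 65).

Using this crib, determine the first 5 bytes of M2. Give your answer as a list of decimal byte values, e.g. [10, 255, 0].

[255, 39, 155, 33, 2]

First, E_a ⊕ E_b = (M1 ⊕ K) ⊕ (M2 ⊕ K) = M1 ⊕ M2, so the key drops out. Then M2 = (M1 ⊕ M2) ⊕ M1 over the first 5 bytes.
byte 0: (27 ^ ac) ^ 74 = 8b ^ 74 = ff
byte 1: (e6 ^ a0) ^ 61 = 46 ^ 61 = 27
byte 2: (6a ^ 83) ^ 72 = e9 ^ 72 = 9b
byte 3: (2f ^ 69) ^ 67 = 46 ^ 67 = 21
byte 4: (52 ^ 35) ^ 65 = 67 ^ 65 = 02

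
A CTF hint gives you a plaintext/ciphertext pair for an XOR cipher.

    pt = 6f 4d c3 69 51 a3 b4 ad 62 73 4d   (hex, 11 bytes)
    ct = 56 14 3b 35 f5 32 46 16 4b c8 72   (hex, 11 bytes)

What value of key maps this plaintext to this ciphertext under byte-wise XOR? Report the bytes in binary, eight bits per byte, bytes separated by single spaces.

00111001 01011001 11111000 01011100 10100100 10010001 11110010 10111011 00101001 10111011 00111111

Since ct = pt ⊕ key, XORing both sides with pt gives key = pt ⊕ ct.
01101111 xor 01010110 = 00111001
01001101 xor 00010100 = 01011001
11000011 xor 00111011 = 11111000
01101001 xor 00110101 = 01011100
01010001 xor 11110101 = 10100100
10100011 xor 00110010 = 10010001
10110100 xor 01000110 = 11110010
10101101 xor 00010110 = 10111011
01100010 xor 01001011 = 00101001
01110011 xor 11001000 = 10111011
01001101 xor 01110010 = 00111111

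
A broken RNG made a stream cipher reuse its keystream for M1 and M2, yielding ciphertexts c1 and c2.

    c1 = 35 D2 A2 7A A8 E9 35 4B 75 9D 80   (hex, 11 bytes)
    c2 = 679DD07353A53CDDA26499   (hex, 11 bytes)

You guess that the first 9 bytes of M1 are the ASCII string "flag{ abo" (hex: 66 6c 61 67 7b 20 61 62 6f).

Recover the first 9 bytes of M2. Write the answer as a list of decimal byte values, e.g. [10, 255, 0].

First, c1 ⊕ c2 = (M1 ⊕ K) ⊕ (M2 ⊕ K) = M1 ⊕ M2, so the key drops out. Then M2 = (M1 ⊕ M2) ⊕ M1 over the first 9 bytes.
byte 0: (35 XOR 67) XOR 66 = 52 XOR 66 = 34
byte 1: (d2 XOR 9d) XOR 6c = 4f XOR 6c = 23
byte 2: (a2 XOR d0) XOR 61 = 72 XOR 61 = 13
byte 3: (7a XOR 73) XOR 67 = 09 XOR 67 = 6e
byte 4: (a8 XOR 53) XOR 7b = fb XOR 7b = 80
byte 5: (e9 XOR a5) XOR 20 = 4c XOR 20 = 6c
byte 6: (35 XOR 3c) XOR 61 = 09 XOR 61 = 68
byte 7: (4b XOR dd) XOR 62 = 96 XOR 62 = f4
byte 8: (75 XOR a2) XOR 6f = d7 XOR 6f = b8

[52, 35, 19, 110, 128, 108, 104, 244, 184]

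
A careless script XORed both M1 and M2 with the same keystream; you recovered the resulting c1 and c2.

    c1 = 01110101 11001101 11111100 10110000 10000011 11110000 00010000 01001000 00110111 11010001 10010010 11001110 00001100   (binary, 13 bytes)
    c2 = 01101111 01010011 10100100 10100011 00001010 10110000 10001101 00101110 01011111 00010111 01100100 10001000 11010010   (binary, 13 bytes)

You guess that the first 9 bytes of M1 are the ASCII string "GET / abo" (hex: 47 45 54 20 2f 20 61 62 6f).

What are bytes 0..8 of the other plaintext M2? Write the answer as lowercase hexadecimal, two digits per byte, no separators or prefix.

5ddb0c33a660fc0407

First, c1 ⊕ c2 = (M1 ⊕ K) ⊕ (M2 ⊕ K) = M1 ⊕ M2, so the key drops out. Then M2 = (M1 ⊕ M2) ⊕ M1 over the first 9 bytes.
byte 0: (75 XOR 6f) XOR 47 = 1a XOR 47 = 5d
byte 1: (cd XOR 53) XOR 45 = 9e XOR 45 = db
byte 2: (fc XOR a4) XOR 54 = 58 XOR 54 = 0c
byte 3: (b0 XOR a3) XOR 20 = 13 XOR 20 = 33
byte 4: (83 XOR 0a) XOR 2f = 89 XOR 2f = a6
byte 5: (f0 XOR b0) XOR 20 = 40 XOR 20 = 60
byte 6: (10 XOR 8d) XOR 61 = 9d XOR 61 = fc
byte 7: (48 XOR 2e) XOR 62 = 66 XOR 62 = 04
byte 8: (37 XOR 5f) XOR 6f = 68 XOR 6f = 07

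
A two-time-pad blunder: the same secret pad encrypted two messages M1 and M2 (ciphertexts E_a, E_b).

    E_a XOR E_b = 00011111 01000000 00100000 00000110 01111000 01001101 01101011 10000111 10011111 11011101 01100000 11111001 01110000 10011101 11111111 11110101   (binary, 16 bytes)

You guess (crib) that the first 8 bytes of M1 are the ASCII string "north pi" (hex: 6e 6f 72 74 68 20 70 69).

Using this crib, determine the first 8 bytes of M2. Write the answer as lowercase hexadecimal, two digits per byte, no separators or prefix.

712f5272106d1bee

Since E_a ⊕ E_b = M1 ⊕ M2, XORing with the guessed M1 bytes yields the corresponding M2 bytes: M2 = (E_a ⊕ E_b) ⊕ M1.
00011111 XOR 01101110 = 01110001
01000000 XOR 01101111 = 00101111
00100000 XOR 01110010 = 01010010
00000110 XOR 01110100 = 01110010
01111000 XOR 01101000 = 00010000
01001101 XOR 00100000 = 01101101
01101011 XOR 01110000 = 00011011
10000111 XOR 01101001 = 11101110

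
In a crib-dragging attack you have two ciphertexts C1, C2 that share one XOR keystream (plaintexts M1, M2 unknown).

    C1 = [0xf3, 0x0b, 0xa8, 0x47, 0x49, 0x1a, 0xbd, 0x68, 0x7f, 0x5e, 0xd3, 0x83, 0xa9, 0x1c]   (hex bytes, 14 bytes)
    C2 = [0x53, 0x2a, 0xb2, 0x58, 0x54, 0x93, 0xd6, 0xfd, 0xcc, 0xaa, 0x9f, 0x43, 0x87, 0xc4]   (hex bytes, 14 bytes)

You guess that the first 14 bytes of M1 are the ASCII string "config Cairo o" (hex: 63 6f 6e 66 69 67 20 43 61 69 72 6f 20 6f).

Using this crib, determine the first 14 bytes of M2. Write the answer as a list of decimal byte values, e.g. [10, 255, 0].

First, C1 ⊕ C2 = (M1 ⊕ K) ⊕ (M2 ⊕ K) = M1 ⊕ M2, so the key drops out. Then M2 = (M1 ⊕ M2) ⊕ M1 over the first 14 bytes.
byte 0: (f3 ^ 53) ^ 63 = a0 ^ 63 = c3
byte 1: (0b ^ 2a) ^ 6f = 21 ^ 6f = 4e
byte 2: (a8 ^ b2) ^ 6e = 1a ^ 6e = 74
byte 3: (47 ^ 58) ^ 66 = 1f ^ 66 = 79
byte 4: (49 ^ 54) ^ 69 = 1d ^ 69 = 74
byte 5: (1a ^ 93) ^ 67 = 89 ^ 67 = ee
byte 6: (bd ^ d6) ^ 20 = 6b ^ 20 = 4b
byte 7: (68 ^ fd) ^ 43 = 95 ^ 43 = d6
byte 8: (7f ^ cc) ^ 61 = b3 ^ 61 = d2
byte 9: (5e ^ aa) ^ 69 = f4 ^ 69 = 9d
byte 10: (d3 ^ 9f) ^ 72 = 4c ^ 72 = 3e
byte 11: (83 ^ 43) ^ 6f = c0 ^ 6f = af
byte 12: (a9 ^ 87) ^ 20 = 2e ^ 20 = 0e
byte 13: (1c ^ c4) ^ 6f = d8 ^ 6f = b7

[195, 78, 116, 121, 116, 238, 75, 214, 210, 157, 62, 175, 14, 183]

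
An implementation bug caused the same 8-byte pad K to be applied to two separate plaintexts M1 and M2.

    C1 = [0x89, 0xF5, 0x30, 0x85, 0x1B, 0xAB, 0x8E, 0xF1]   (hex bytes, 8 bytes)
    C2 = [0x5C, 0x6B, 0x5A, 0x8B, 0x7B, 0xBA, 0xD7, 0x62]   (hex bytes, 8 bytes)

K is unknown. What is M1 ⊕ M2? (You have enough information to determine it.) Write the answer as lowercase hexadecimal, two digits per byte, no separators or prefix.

C1 ⊕ C2 = (M1 ⊕ K) ⊕ (M2 ⊕ K) = M1 ⊕ M2 — the shared key cancels under XOR.
10001001 ⊕ 01011100 = 11010101
11110101 ⊕ 01101011 = 10011110
00110000 ⊕ 01011010 = 01101010
10000101 ⊕ 10001011 = 00001110
00011011 ⊕ 01111011 = 01100000
10101011 ⊕ 10111010 = 00010001
10001110 ⊕ 11010111 = 01011001
11110001 ⊕ 01100010 = 10010011

d59e6a0e60115993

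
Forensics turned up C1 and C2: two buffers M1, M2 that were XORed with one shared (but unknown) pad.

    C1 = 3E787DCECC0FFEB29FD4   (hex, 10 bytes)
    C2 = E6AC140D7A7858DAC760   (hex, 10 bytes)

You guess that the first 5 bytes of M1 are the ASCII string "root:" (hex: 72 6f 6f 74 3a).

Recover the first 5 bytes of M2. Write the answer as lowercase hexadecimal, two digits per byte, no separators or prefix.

aabb06b78c

First, C1 ⊕ C2 = (M1 ⊕ K) ⊕ (M2 ⊕ K) = M1 ⊕ M2, so the key drops out. Then M2 = (M1 ⊕ M2) ⊕ M1 over the first 5 bytes.
byte 0: (3e ⊕ e6) ⊕ 72 = d8 ⊕ 72 = aa
byte 1: (78 ⊕ ac) ⊕ 6f = d4 ⊕ 6f = bb
byte 2: (7d ⊕ 14) ⊕ 6f = 69 ⊕ 6f = 06
byte 3: (ce ⊕ 0d) ⊕ 74 = c3 ⊕ 74 = b7
byte 4: (cc ⊕ 7a) ⊕ 3a = b6 ⊕ 3a = 8c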